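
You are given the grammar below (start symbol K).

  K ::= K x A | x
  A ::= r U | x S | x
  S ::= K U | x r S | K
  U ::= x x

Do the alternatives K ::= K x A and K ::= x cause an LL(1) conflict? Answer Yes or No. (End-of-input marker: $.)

Yes

FIRST(K x A) = { x } and FIRST(x) = { x }.
Both contain x, so the two alternatives are not disjoint — LL(1) conflict.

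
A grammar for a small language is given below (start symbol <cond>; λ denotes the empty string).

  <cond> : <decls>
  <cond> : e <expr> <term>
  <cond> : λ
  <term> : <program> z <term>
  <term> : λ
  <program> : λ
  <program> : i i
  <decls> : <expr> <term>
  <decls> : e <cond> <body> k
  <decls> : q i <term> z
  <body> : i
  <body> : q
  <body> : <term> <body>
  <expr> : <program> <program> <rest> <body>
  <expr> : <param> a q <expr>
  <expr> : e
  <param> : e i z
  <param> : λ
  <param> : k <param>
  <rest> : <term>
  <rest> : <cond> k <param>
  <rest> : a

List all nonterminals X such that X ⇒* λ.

{ <cond>, <param>, <program>, <rest>, <term> }

Directly nullable (have an λ-production): <cond>, <term>, <program>, <param>.
<rest> : <term> with every symbol nullable, so <rest> is nullable.
No other nonterminal has a production whose RHS symbols are all nullable.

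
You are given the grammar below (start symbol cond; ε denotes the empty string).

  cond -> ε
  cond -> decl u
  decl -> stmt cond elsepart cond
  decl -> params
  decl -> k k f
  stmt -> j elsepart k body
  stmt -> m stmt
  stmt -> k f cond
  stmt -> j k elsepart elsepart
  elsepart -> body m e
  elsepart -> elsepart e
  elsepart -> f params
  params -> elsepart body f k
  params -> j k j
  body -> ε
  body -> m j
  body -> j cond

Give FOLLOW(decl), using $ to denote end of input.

In cond -> decl u: add FIRST(u) = { u }.
Union: FOLLOW(decl) = { u }.

{ u }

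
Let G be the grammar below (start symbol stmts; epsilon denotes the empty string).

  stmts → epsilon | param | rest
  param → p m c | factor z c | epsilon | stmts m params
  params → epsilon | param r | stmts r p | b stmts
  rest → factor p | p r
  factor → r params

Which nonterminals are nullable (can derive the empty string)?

Directly nullable (have an epsilon-production): stmts, param, params.
No other nonterminal has a production whose RHS symbols are all nullable.

{ param, params, stmts }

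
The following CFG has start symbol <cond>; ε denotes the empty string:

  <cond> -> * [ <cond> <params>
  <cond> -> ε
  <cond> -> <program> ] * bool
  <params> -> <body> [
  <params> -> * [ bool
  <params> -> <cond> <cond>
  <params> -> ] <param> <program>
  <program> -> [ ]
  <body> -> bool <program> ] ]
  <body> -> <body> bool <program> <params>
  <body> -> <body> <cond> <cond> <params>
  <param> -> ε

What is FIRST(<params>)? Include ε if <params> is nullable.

From <params> -> <body> [: add FIRST(<body>) = { bool }.
<params> -> * [ bool contributes {*}.
From <params> -> <cond> <cond>: <cond>, <cond> nullable, take FIRST(<cond>) ∪ FIRST(<cond>) = { *, [ }; also ε since the whole RHS is nullable.
<params> -> ] <param> <program> contributes {]}.
Union: FIRST(<params>) = { *, [, ], bool, ε }.

{ *, [, ], bool, ε }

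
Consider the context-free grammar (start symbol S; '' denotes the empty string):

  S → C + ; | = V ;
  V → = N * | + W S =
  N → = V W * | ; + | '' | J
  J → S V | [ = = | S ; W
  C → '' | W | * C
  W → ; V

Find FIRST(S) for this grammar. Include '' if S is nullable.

From S → C + ;: C nullable, take FIRST(C) ∪ {+} = { *, +, ; }.
S → = V ; contributes {=}.
Union: FIRST(S) = { *, +, ;, = }.

{ *, +, ;, = }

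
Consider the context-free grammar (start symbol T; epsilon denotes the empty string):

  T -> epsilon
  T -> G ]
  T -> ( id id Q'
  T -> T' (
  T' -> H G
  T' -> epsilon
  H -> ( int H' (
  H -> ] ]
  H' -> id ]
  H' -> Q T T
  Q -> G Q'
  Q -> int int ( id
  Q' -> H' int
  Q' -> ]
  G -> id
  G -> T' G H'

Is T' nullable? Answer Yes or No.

Yes

T' has an epsilon-production, so T' ⇒ epsilon.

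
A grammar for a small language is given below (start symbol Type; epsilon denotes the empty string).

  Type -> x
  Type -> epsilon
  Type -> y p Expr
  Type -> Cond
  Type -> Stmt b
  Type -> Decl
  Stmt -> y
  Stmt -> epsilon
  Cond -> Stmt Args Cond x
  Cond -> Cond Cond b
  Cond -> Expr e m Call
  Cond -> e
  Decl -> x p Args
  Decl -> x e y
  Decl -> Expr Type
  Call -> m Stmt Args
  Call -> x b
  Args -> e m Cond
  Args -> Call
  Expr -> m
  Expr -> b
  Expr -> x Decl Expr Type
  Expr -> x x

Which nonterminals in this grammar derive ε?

{ Stmt, Type }

Directly nullable (have an epsilon-production): Type, Stmt.
No other nonterminal has a production whose RHS symbols are all nullable.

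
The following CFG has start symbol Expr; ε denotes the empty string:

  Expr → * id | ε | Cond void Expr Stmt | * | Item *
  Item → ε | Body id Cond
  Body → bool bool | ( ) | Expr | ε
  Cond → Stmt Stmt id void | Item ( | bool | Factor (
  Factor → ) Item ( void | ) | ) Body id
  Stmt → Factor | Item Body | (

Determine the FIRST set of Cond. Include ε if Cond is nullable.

From Cond → Stmt Stmt id void: Stmt, Stmt nullable, take FIRST(Stmt) ∪ FIRST(Stmt) ∪ {id} = { (, ), *, bool, id }.
From Cond → Item (: Item nullable, take FIRST(Item) ∪ {(} = { (, ), *, bool, id }.
Cond → bool contributes {bool}.
From Cond → Factor (: add FIRST(Factor) = { ) }.
Union: FIRST(Cond) = { (, ), *, bool, id }.

{ (, ), *, bool, id }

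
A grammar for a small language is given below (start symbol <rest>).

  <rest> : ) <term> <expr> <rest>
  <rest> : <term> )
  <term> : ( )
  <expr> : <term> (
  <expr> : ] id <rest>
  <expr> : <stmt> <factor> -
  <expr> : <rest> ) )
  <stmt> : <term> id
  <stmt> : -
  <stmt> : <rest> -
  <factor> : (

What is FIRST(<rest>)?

{ (, ) }

<rest> : ) <term> <expr> <rest> contributes {)}.
From <rest> : <term> ): add FIRST(<term>) = { ( }.
Union: FIRST(<rest>) = { (, ) }.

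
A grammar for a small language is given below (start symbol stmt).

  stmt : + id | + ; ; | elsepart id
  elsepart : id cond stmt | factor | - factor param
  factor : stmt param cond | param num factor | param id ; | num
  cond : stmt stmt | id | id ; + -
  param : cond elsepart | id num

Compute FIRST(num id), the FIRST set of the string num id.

{ num }

num is a terminal; add {num} and stop.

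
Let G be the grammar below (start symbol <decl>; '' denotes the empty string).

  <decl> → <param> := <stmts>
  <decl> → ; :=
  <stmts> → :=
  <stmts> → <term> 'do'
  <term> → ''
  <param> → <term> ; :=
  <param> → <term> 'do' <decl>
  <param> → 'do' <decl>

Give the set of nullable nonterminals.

{ <term> }

Directly nullable (have an ''-production): <term>.
No other nonterminal has a production whose RHS symbols are all nullable.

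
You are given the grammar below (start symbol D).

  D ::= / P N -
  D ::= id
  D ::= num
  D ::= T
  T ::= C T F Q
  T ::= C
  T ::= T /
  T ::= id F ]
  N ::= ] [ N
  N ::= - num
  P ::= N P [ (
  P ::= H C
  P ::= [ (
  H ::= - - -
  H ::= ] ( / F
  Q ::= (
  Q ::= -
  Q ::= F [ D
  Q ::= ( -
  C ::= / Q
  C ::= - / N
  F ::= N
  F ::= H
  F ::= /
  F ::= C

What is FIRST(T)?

{ -, /, id }

From T ::= C T F Q: add FIRST(C) = { -, / }.
From T ::= C: add FIRST(C) = { -, / }.
From T ::= T /: add FIRST(T) = { -, /, id }.
T ::= id F ] contributes {id}.
Union: FIRST(T) = { -, /, id }.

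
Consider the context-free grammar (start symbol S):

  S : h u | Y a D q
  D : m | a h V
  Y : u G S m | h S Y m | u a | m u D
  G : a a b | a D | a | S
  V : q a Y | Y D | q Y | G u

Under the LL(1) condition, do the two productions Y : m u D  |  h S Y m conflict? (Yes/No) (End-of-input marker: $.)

No

FIRST(m u D) = { m } and FIRST(h S Y m) = { h }.
The FIRST sets are disjoint and neither alternative is nullable — no conflict.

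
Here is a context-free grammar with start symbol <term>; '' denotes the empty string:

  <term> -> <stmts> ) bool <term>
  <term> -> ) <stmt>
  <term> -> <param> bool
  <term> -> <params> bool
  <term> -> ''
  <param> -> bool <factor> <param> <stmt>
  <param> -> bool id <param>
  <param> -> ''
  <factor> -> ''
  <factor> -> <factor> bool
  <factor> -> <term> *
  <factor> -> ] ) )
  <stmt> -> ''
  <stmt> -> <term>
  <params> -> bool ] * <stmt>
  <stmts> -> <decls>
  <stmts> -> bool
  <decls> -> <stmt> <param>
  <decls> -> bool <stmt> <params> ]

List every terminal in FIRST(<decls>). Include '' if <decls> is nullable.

From <decls> -> <stmt> <param>: <stmt>, <param> nullable, take FIRST(<stmt>) ∪ FIRST(<param>) = { ), bool }; also '' since the whole RHS is nullable.
<decls> -> bool <stmt> <params> ] contributes {bool}.
Union: FIRST(<decls>) = { ), bool, '' }.

{ ), bool, '' }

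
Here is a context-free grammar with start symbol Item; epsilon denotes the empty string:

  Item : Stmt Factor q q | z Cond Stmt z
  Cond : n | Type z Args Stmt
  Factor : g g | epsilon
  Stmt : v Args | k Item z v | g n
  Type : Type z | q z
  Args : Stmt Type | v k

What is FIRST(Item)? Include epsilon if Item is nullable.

From Item : Stmt Factor q q: add FIRST(Stmt) = { g, k, v }.
Item : z Cond Stmt z contributes {z}.
Union: FIRST(Item) = { g, k, v, z }.

{ g, k, v, z }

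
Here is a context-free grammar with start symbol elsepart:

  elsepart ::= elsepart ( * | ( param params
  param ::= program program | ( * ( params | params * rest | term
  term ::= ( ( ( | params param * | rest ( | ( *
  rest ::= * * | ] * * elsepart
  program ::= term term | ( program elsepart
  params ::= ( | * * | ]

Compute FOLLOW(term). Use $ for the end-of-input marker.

{ (, *, ] }

In param ::= term: term is at the end, add FOLLOW(param) = { (, *, ] }.
In program ::= term term: add FIRST(term) = { (, *, ] }.
In program ::= term term: term is at the end, add FOLLOW(program) = { (, *, ] }.
Union: FOLLOW(term) = { (, *, ] }.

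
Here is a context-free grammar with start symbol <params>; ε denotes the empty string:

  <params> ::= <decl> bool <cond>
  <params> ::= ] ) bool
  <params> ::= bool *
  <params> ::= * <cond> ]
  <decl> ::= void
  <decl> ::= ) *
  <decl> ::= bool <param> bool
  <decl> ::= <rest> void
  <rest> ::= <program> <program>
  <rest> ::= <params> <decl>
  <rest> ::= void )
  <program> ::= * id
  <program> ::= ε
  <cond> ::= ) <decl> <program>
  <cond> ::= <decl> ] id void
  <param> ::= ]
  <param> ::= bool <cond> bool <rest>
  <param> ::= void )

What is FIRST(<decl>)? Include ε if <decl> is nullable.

{ ), *, ], bool, void }

<decl> ::= void contributes {void}.
<decl> ::= ) * contributes {)}.
<decl> ::= bool <param> bool contributes {bool}.
From <decl> ::= <rest> void: <rest> nullable, take FIRST(<rest>) ∪ {void} = { ), *, ], bool, void }.
Union: FIRST(<decl>) = { ), *, ], bool, void }.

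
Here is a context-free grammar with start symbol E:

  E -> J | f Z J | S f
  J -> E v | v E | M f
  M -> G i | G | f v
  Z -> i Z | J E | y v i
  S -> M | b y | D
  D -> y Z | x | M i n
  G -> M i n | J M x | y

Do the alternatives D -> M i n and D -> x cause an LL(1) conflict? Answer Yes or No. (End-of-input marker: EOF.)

FIRST(M i n) = { b, f, v, x, y } and FIRST(x) = { x }.
Both contain x, so the two alternatives are not disjoint — LL(1) conflict.

Yes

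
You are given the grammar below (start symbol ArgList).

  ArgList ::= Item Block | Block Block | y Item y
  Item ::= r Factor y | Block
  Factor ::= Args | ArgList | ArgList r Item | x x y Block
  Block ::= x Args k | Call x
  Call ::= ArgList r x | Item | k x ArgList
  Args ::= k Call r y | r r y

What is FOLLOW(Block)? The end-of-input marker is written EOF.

In ArgList ::= Item Block: Block is at the end, add FOLLOW(ArgList) = { EOF, r, x, y }.
In ArgList ::= Block Block: add FIRST(Block) = { k, r, x, y }.
In ArgList ::= Block Block: Block is at the end, add FOLLOW(ArgList) = { EOF, r, x, y }.
In Item ::= Block: Block is at the end, add FOLLOW(Item) = { k, r, x, y }.
In Factor ::= x x y Block: Block is at the end, add FOLLOW(Factor) = { y }.
Union: FOLLOW(Block) = { EOF, k, r, x, y }.

{ EOF, k, r, x, y }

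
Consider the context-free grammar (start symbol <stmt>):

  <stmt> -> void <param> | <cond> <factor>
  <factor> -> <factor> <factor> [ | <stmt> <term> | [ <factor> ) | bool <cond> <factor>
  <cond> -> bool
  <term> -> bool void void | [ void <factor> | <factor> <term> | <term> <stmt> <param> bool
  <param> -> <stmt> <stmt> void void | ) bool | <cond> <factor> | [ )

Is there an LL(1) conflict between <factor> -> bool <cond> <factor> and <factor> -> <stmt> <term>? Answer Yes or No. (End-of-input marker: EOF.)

Yes

FIRST(bool <cond> <factor>) = { bool } and FIRST(<stmt> <term>) = { bool, void }.
Both contain bool, so the two alternatives are not disjoint — LL(1) conflict.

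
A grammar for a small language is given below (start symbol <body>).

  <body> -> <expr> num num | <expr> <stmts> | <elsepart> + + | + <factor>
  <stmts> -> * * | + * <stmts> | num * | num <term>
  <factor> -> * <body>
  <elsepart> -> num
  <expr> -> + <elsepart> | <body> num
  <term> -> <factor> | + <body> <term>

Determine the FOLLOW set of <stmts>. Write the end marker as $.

In <body> -> <expr> <stmts>: <stmts> is at the end, add FOLLOW(<body>) = { $, *, +, num }.
In <stmts> -> + * <stmts>: <stmts> is at the end, add FOLLOW(<stmts>) = { $, *, +, num }.
Union: FOLLOW(<stmts>) = { $, *, +, num }.

{ $, *, +, num }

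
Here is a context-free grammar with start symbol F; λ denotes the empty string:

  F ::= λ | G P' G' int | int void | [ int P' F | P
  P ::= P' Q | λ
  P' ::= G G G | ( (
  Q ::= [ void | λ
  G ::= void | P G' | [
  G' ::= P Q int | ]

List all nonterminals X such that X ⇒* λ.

{ F, P, Q }

Directly nullable (have an λ-production): F, P, Q.
No other nonterminal has a production whose RHS symbols are all nullable.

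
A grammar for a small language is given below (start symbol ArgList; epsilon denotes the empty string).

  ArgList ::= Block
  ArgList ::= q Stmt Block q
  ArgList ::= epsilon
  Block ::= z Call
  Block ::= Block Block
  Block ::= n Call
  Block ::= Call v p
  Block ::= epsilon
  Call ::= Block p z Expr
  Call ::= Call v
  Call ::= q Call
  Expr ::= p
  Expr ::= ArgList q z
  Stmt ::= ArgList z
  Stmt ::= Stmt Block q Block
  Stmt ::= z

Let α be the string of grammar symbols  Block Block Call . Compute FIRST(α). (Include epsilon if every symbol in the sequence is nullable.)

Add FIRST(Block)\{epsilon} = { n, p, q, z }; Block is nullable, continue.
Add FIRST(Block)\{epsilon} = { n, p, q, z }; Block is nullable, continue.
Add FIRST(Call) = { n, p, q, z }; Call is not nullable, stop.

{ n, p, q, z }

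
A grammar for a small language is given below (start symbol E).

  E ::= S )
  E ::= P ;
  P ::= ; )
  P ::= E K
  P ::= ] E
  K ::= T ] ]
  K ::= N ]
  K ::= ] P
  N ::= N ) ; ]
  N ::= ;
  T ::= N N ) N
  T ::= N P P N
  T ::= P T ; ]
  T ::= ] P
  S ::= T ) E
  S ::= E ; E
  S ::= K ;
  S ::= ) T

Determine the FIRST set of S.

From S ::= T ) E: add FIRST(T) = { ), ;, ] }.
From S ::= E ; E: add FIRST(E) = { ), ;, ] }.
From S ::= K ;: add FIRST(K) = { ), ;, ] }.
S ::= ) T contributes {)}.
Union: FIRST(S) = { ), ;, ] }.

{ ), ;, ] }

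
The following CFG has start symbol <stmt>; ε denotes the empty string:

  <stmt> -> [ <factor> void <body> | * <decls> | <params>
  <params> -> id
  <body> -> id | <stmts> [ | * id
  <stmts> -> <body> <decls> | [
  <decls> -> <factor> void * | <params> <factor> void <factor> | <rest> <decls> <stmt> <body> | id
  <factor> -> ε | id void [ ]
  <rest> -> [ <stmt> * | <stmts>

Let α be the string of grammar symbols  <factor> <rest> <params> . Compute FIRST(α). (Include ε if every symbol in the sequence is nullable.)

Add FIRST(<factor>)\{ε} = { id }; <factor> is nullable, continue.
Add FIRST(<rest>) = { *, [, id }; <rest> is not nullable, stop.

{ *, [, id }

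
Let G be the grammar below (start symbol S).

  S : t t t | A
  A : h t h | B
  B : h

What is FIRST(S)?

S : t t t contributes {t}.
From S : A: add FIRST(A) = { h }.
Union: FIRST(S) = { h, t }.

{ h, t }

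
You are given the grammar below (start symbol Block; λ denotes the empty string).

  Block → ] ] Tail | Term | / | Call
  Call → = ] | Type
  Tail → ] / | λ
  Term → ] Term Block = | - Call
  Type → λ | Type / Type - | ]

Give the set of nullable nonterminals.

{ Block, Call, Tail, Type }

Directly nullable (have an λ-production): Tail, Type.
Block → Call with every symbol nullable, so Block is nullable.
Call → Type with every symbol nullable, so Call is nullable.
No other nonterminal has a production whose RHS symbols are all nullable.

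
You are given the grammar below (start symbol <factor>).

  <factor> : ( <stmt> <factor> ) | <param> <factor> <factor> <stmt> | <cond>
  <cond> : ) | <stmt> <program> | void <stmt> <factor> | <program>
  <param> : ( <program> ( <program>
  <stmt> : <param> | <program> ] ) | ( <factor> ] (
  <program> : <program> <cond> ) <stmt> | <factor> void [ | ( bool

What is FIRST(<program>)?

{ (, ), void }

From <program> : <program> <cond> ) <stmt>: add FIRST(<program>) = { (, ), void }.
From <program> : <factor> void [: add FIRST(<factor>) = { (, ), void }.
<program> : ( bool contributes {(}.
Union: FIRST(<program>) = { (, ), void }.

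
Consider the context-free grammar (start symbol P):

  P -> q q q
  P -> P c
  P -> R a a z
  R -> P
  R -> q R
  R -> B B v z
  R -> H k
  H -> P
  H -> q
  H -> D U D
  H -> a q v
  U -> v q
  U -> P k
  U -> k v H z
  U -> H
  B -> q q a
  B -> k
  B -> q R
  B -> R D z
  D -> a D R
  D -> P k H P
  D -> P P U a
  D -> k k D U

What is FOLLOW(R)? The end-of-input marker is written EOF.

{ a, k, q, v, z }

In P -> R a a z: add FIRST(a a z) = { a }.
In R -> q R: R is at the end, add FOLLOW(R) = { a, k, q, v, z }.
In B -> q R: R is at the end, add FOLLOW(B) = { a, k, q, v }.
In B -> R D z: add FIRST(D z) = { a, k, q }.
In D -> a D R: R is at the end, add FOLLOW(D) = { a, k, q, v, z }.
Union: FOLLOW(R) = { a, k, q, v, z }.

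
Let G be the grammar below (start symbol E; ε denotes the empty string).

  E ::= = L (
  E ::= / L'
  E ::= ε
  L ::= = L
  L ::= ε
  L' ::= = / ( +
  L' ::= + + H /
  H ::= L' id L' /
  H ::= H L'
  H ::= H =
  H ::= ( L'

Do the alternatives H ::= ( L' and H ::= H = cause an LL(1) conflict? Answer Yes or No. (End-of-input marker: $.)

FIRST(( L') = { ( } and FIRST(H =) = { (, +, = }.
Both contain (, so the two alternatives are not disjoint — LL(1) conflict.

Yes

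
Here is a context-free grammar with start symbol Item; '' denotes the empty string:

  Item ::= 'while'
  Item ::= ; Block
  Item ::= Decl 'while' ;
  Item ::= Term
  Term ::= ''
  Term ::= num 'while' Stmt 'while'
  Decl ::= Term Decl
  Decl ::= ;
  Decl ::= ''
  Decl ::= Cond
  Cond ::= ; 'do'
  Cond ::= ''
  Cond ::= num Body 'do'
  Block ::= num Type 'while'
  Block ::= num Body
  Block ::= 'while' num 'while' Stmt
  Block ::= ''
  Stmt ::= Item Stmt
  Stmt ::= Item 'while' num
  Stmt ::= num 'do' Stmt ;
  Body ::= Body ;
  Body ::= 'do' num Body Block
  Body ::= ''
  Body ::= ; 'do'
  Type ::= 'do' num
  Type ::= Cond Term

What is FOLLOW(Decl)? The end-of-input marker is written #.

In Item ::= Decl 'while' ;: add FIRST('while' ;) = { 'while' }.
In Decl ::= Term Decl: Decl is at the end, add FOLLOW(Decl) = { 'while' }.
Union: FOLLOW(Decl) = { 'while' }.

{ 'while' }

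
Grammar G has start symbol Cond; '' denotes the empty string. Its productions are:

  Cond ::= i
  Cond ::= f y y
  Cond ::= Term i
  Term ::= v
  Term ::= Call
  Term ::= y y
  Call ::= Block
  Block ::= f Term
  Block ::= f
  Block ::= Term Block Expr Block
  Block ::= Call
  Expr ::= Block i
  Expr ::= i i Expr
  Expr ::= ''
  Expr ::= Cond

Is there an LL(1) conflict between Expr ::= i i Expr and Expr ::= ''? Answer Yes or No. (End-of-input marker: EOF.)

No

FIRST(i i Expr) = { i } and FIRST('') = { '' }.
The second is nullable but FOLLOW(Expr) = { f, v, y } is disjoint from FIRST of the first.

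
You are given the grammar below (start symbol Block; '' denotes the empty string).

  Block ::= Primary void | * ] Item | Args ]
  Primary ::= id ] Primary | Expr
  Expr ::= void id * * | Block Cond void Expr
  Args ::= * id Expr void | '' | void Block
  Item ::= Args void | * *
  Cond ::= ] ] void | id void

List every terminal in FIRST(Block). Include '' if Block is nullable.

{ *, ], id, void }

From Block ::= Primary void: add FIRST(Primary) = { *, ], id, void }.
Block ::= * ] Item contributes {*}.
From Block ::= Args ]: Args nullable, take FIRST(Args) ∪ {]} = { *, ], void }.
Union: FIRST(Block) = { *, ], id, void }.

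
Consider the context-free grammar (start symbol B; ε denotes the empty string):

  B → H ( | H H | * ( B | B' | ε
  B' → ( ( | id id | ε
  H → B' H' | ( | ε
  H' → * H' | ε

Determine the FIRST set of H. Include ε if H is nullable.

From H → B' H': B', H' nullable, take FIRST(B') ∪ FIRST(H') = { (, *, id }; also ε since the whole RHS is nullable.
H → ( contributes {(}.
H → ε contributes ε.
Union: FIRST(H) = { (, *, id, ε }.

{ (, *, id, ε }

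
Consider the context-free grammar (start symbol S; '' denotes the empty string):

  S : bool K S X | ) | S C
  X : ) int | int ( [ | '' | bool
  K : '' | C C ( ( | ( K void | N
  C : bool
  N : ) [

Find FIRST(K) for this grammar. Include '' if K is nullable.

{ (, ), bool, '' }

K : '' contributes ''.
From K : C C ( (: add FIRST(C) = { bool }.
K : ( K void contributes {(}.
From K : N: add FIRST(N) = { ) }.
Union: FIRST(K) = { (, ), bool, '' }.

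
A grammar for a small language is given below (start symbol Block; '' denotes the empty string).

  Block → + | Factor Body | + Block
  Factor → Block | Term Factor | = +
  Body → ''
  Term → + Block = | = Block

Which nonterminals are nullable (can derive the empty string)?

{ Body }

Directly nullable (have an ''-production): Body.
No other nonterminal has a production whose RHS symbols are all nullable.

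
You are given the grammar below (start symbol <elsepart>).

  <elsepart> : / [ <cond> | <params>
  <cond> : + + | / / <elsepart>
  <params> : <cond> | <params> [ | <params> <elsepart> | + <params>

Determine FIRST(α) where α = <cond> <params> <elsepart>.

{ +, / }

Add FIRST(<cond>) = { +, / }; <cond> is not nullable, stop.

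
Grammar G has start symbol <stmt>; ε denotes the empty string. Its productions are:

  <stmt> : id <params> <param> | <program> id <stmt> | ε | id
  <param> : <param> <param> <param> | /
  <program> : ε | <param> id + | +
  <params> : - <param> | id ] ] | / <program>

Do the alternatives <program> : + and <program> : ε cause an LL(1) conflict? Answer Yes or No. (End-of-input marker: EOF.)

FIRST(+) = { + } and FIRST(ε) = { ε }.
The second is nullable but FOLLOW(<program>) = { /, id } is disjoint from FIRST of the first.

No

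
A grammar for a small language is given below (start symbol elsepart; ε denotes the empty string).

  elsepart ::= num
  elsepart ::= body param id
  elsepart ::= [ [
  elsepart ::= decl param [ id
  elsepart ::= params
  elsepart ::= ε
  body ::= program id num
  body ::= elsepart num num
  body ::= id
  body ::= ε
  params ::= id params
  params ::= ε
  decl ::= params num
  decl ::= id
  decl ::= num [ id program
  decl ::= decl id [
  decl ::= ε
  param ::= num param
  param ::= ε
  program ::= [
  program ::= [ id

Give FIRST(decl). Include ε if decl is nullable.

From decl ::= params num: params nullable, take FIRST(params) ∪ {num} = { id, num }.
decl ::= id contributes {id}.
decl ::= num [ id program contributes {num}.
From decl ::= decl id [: decl nullable, take FIRST(decl) ∪ {id} = { id, num }.
decl ::= ε contributes ε.
Union: FIRST(decl) = { id, num, ε }.

{ id, num, ε }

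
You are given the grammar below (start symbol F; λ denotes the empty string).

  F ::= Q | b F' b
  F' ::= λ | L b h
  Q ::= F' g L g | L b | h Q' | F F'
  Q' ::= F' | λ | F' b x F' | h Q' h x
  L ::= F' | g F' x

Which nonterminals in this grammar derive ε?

{ F', L, Q' }

Directly nullable (have an λ-production): F', Q'.
L ::= F' with every symbol nullable, so L is nullable.
No other nonterminal has a production whose RHS symbols are all nullable.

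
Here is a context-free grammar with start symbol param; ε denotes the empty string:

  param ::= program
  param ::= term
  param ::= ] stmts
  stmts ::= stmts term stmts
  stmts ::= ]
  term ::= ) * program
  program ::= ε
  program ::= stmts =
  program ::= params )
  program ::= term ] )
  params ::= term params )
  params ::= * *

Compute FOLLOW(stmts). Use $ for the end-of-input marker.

{ $, ), = }

In param ::= ] stmts: stmts is at the end, add FOLLOW(param) = { $ }.
In stmts ::= stmts term stmts: add FIRST(term stmts) = { ) }.
In stmts ::= stmts term stmts: stmts is at the end, add FOLLOW(stmts) = { $, ), = }.
In program ::= stmts =: add FIRST(=) = { = }.
Union: FOLLOW(stmts) = { $, ), = }.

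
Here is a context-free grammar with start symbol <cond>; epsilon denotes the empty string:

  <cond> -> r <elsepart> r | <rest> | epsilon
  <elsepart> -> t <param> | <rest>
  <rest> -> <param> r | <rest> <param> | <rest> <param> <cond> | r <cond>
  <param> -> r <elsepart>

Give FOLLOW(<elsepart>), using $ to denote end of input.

In <cond> -> r <elsepart> r: add FIRST(r) = { r }.
In <param> -> r <elsepart>: <elsepart> is at the end, add FOLLOW(<param>) = { $, r }.
Union: FOLLOW(<elsepart>) = { $, r }.

{ $, r }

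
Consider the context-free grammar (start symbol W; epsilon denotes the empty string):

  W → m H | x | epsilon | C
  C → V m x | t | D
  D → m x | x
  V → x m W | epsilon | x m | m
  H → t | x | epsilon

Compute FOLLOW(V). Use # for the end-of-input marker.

In C → V m x: add FIRST(m x) = { m }.
Union: FOLLOW(V) = { m }.

{ m }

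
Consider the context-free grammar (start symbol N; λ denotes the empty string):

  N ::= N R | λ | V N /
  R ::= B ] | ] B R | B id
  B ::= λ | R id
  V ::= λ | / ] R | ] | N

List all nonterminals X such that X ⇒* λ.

Directly nullable (have an λ-production): N, B, V.
No other nonterminal has a production whose RHS symbols are all nullable.

{ B, N, V }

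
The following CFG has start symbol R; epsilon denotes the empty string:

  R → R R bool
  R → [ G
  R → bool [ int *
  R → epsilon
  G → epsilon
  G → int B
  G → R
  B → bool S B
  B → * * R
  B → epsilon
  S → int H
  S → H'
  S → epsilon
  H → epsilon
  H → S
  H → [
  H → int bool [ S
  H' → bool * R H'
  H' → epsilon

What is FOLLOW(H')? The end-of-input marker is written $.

In S → H': H' is at the end, add FOLLOW(S) = { $, *, [, bool }.
In H' → bool * R H': H' is at the end, add FOLLOW(H') = { $, *, [, bool }.
Union: FOLLOW(H') = { $, *, [, bool }.

{ $, *, [, bool }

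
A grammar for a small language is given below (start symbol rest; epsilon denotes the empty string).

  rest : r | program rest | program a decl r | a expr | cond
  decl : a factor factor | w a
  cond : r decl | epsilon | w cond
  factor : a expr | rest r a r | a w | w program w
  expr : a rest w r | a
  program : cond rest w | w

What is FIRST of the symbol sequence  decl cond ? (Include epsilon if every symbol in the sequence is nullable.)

Add FIRST(decl) = { a, w }; decl is not nullable, stop.

{ a, w }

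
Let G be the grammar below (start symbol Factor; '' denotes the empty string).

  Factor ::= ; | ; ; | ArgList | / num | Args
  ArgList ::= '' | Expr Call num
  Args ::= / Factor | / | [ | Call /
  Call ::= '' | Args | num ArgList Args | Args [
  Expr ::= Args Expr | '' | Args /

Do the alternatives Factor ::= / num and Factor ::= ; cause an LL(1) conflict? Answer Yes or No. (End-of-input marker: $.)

FIRST(/ num) = { / } and FIRST(;) = { ; }.
The FIRST sets are disjoint and neither alternative is nullable — no conflict.

No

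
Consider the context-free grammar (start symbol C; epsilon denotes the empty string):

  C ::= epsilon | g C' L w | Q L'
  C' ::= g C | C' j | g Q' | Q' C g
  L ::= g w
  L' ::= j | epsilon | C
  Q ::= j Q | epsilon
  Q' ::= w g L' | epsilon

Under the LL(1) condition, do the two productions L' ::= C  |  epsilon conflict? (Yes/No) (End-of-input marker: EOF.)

Yes

FIRST(C) = { g, j, epsilon } and FIRST(epsilon) = { epsilon }.
Both alternatives are nullable, violating the LL(1) condition.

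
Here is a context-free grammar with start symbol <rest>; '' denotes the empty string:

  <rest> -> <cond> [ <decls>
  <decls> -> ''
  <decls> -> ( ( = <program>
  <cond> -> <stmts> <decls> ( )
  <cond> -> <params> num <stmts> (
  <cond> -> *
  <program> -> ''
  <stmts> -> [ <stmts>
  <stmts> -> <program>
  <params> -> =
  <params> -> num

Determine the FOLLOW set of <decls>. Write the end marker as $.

In <rest> -> <cond> [ <decls>: <decls> is at the end, add FOLLOW(<rest>) = { $ }.
In <cond> -> <stmts> <decls> ( ): add FIRST(( )) = { ( }.
Union: FOLLOW(<decls>) = { $, ( }.

{ $, ( }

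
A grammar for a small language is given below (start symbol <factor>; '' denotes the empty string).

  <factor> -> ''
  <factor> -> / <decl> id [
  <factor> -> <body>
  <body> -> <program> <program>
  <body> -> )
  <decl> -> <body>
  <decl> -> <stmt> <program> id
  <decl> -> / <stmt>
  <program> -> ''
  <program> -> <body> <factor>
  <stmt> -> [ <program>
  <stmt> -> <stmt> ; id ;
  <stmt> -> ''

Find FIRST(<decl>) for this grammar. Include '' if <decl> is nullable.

From <decl> -> <body>: add FIRST(<body>) = { ), /, '' } (including '' since <body> is nullable).
From <decl> -> <stmt> <program> id: <stmt>, <program> nullable, take FIRST(<stmt>) ∪ FIRST(<program>) ∪ {id} = { ), /, ;, [, id }.
<decl> -> / <stmt> contributes {/}.
Union: FIRST(<decl>) = { ), /, ;, [, id, '' }.

{ ), /, ;, [, id, '' }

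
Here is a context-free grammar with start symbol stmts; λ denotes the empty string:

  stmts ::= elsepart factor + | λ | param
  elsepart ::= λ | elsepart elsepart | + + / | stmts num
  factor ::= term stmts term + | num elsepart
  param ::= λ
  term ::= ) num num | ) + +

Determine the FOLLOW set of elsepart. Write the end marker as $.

In stmts ::= elsepart factor +: add FIRST(factor +) = { ), num }.
In elsepart ::= elsepart elsepart: add FIRST(elsepart)\{λ} = { ), +, num }.
  Since elsepart is nullable, also add FOLLOW(elsepart) = { ), +, num }.
In elsepart ::= elsepart elsepart: elsepart is at the end, add FOLLOW(elsepart) = { ), +, num }.
In factor ::= num elsepart: elsepart is at the end, add FOLLOW(factor) = { + }.
Union: FOLLOW(elsepart) = { ), +, num }.

{ ), +, num }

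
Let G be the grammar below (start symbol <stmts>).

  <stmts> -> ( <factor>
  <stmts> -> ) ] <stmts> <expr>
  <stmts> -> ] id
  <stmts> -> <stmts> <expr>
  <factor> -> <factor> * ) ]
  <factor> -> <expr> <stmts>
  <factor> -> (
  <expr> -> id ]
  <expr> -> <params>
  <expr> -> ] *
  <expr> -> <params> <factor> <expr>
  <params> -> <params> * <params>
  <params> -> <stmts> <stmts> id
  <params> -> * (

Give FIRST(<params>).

From <params> -> <params> * <params>: add FIRST(<params>) = { (, ), *, ] }.
From <params> -> <stmts> <stmts> id: add FIRST(<stmts>) = { (, ), ] }.
<params> -> * ( contributes {*}.
Union: FIRST(<params>) = { (, ), *, ] }.

{ (, ), *, ] }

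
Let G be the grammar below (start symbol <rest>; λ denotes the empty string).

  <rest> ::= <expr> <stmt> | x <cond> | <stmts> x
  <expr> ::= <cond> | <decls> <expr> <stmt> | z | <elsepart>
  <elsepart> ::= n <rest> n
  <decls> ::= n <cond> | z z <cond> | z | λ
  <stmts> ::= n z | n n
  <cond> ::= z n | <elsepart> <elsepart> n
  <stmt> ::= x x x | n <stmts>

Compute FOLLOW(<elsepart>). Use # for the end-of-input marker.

In <expr> ::= <elsepart>: <elsepart> is at the end, add FOLLOW(<expr>) = { n, x }.
In <cond> ::= <elsepart> <elsepart> n: add FIRST(<elsepart> n) = { n }.
In <cond> ::= <elsepart> <elsepart> n: add FIRST(n) = { n }.
Union: FOLLOW(<elsepart>) = { n, x }.

{ n, x }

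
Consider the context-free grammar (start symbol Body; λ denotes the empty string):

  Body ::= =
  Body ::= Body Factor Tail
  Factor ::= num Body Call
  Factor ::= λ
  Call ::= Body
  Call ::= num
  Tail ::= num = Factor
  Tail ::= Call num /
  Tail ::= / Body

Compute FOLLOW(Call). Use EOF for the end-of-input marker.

In Factor ::= num Body Call: Call is at the end, add FOLLOW(Factor) = { EOF, /, =, num }.
In Tail ::= Call num /: add FIRST(num /) = { num }.
Union: FOLLOW(Call) = { EOF, /, =, num }.

{ EOF, /, =, num }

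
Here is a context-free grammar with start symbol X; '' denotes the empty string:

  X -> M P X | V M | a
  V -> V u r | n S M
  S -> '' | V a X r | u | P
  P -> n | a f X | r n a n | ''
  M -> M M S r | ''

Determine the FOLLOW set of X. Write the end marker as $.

{ $, a, n, r, u }

X is the start symbol, so $ ∈ FOLLOW(X).
In X -> M P X: X is at the end, add FOLLOW(X) = { $, a, n, r, u }.
In S -> V a X r: add FIRST(r) = { r }.
In P -> a f X: X is at the end, add FOLLOW(P) = { $, a, n, r, u }.
Union: FOLLOW(X) = { $, a, n, r, u }.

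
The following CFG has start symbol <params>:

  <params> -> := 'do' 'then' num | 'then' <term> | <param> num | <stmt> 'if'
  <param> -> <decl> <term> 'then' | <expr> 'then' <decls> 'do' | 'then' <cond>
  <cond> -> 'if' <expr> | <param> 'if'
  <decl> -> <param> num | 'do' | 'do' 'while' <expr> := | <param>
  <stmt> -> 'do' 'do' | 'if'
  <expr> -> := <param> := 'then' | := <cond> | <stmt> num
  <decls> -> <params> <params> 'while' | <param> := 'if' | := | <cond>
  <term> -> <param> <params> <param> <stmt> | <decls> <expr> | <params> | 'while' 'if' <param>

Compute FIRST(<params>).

{ 'do', 'if', 'then', := }

<params> -> := 'do' 'then' num contributes {:=}.
<params> -> 'then' <term> contributes {'then'}.
From <params> -> <param> num: add FIRST(<param>) = { 'do', 'if', 'then', := }.
From <params> -> <stmt> 'if': add FIRST(<stmt>) = { 'do', 'if' }.
Union: FIRST(<params>) = { 'do', 'if', 'then', := }.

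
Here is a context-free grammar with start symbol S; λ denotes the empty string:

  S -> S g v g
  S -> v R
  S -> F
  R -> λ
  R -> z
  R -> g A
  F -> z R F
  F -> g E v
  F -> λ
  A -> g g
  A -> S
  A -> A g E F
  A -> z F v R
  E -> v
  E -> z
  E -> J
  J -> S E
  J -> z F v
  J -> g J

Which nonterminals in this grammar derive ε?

Directly nullable (have an λ-production): R, F.
A -> S with every symbol nullable, so A is nullable.
S -> F with every symbol nullable, so S is nullable.
No other nonterminal has a production whose RHS symbols are all nullable.

{ A, F, R, S }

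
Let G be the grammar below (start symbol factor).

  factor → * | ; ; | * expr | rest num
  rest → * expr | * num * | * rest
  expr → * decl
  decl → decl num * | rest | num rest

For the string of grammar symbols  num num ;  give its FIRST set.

{ num }

num is a terminal; add {num} and stop.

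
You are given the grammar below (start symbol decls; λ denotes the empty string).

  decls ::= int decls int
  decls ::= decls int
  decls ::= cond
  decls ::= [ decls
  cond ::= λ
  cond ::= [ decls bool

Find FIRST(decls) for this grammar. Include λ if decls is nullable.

{ [, int, λ }

decls ::= int decls int contributes {int}.
From decls ::= decls int: decls nullable, take FIRST(decls) ∪ {int} = { [, int }.
From decls ::= cond: add FIRST(cond) = { [, λ } (including λ since cond is nullable).
decls ::= [ decls contributes {[}.
Union: FIRST(decls) = { [, int, λ }.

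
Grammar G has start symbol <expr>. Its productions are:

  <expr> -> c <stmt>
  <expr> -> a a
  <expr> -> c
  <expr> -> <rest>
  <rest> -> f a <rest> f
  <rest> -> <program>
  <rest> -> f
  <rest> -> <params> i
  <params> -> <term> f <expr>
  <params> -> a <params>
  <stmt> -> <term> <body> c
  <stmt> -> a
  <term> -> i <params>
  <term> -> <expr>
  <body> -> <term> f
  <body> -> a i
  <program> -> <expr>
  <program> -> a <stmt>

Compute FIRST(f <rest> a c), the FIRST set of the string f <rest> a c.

f is a terminal; add {f} and stop.

{ f }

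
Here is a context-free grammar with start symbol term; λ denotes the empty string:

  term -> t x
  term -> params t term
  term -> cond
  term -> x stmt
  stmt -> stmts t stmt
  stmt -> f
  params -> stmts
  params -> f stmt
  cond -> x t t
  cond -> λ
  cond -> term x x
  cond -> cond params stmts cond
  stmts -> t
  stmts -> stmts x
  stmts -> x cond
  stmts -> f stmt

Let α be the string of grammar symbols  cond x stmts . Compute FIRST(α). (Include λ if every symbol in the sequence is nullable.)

{ f, t, x }

Add FIRST(cond)\{λ} = { f, t, x }; cond is nullable, continue.
x is a terminal; add {x} and stop.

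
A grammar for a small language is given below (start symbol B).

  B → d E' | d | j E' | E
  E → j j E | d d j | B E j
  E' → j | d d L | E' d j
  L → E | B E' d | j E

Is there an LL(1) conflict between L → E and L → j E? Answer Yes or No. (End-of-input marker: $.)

FIRST(E) = { d, j } and FIRST(j E) = { j }.
Both contain j, so the two alternatives are not disjoint — LL(1) conflict.

Yes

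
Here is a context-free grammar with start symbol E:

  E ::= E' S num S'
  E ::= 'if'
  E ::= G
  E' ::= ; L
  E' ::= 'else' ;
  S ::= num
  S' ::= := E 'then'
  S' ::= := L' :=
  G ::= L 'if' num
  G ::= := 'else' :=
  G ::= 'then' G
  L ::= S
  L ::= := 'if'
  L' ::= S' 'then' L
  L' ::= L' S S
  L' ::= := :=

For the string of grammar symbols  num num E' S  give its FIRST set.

num is a terminal; add {num} and stop.

{ num }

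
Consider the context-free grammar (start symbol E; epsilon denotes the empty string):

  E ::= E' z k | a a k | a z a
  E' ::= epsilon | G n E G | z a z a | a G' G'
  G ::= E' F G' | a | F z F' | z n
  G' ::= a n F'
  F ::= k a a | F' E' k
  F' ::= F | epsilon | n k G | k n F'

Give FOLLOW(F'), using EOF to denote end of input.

{ a, k, n, z }

In G ::= F z F': F' is at the end, add FOLLOW(G) = { a, k, n, z }.
In G' ::= a n F': F' is at the end, add FOLLOW(G') = { a, k, n, z }.
In F ::= F' E' k: add FIRST(E' k) = { a, k, n, z }.
In F' ::= k n F': F' is at the end, add FOLLOW(F') = { a, k, n, z }.
Union: FOLLOW(F') = { a, k, n, z }.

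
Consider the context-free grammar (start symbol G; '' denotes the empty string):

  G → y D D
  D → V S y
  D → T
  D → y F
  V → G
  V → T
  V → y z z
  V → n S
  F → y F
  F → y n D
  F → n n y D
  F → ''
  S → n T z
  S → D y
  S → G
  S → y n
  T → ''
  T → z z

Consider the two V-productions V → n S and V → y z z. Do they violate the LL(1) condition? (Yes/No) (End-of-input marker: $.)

FIRST(n S) = { n } and FIRST(y z z) = { y }.
The FIRST sets are disjoint and neither alternative is nullable — no conflict.

No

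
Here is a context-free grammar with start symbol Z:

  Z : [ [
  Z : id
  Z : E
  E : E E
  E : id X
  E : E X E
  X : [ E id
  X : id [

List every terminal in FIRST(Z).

{ [, id }

Z : [ [ contributes {[}.
Z : id contributes {id}.
From Z : E: add FIRST(E) = { id }.
Union: FIRST(Z) = { [, id }.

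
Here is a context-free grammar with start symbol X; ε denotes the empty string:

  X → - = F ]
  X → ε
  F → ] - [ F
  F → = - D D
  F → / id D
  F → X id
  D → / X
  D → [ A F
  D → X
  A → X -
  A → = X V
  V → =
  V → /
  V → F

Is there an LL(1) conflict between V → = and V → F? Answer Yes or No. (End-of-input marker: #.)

FIRST(=) = { = } and FIRST(F) = { -, /, =, ], id }.
Both contain =, so the two alternatives are not disjoint — LL(1) conflict.

Yes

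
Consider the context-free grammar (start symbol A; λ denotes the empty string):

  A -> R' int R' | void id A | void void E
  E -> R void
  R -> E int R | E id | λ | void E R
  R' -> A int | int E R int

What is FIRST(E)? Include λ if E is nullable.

From E -> R void: R nullable, take FIRST(R) ∪ {void} = { void }.
Union: FIRST(E) = { void }.

{ void }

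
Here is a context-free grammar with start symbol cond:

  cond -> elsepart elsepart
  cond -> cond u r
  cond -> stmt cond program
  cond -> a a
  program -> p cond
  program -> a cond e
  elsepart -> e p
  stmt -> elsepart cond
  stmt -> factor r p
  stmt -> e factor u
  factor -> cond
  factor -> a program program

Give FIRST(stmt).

{ a, e }

From stmt -> elsepart cond: add FIRST(elsepart) = { e }.
From stmt -> factor r p: add FIRST(factor) = { a, e }.
stmt -> e factor u contributes {e}.
Union: FIRST(stmt) = { a, e }.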